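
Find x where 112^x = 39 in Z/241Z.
29

Baby-step giant-step with step n = ⌈√241⌉ = 16.
Baby steps 112^j mod 241 (j:value) for j=0..15: 0:1, 1:112, 2:12, 3:139, 4:144, 5:222, 6:41, 7:13, 8:10, 9:156, 10:120, 11:185, 12:235, 13:51, 14:169, 15:130.
Giant-step multiplier: 112^(-16) ≡ 112^(240-16) = 112^224 ≡ 94 (mod 241).
Giant steps γ_i = 39·94^i mod 241: γ_0=39, γ_1=51 (in table at j=13).
x = i·n + j = 1·16 + 13 = 29.
Check: 112^29 ≡ 39 (mod 241).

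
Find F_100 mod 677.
642

Matrix identity: Q^n = [[F_(n+1), F_n], [F_n, F_(n-1)]] with Q = [[1,1],[1,0]].
n = 100 = 1100100₂. Square-and-multiply, entries mod 677:
Q^1 = [[1,1],[1,0]]
Q^3 = (Q^1)²·Q = [[3,2],[2,1]]
Q^6 = (Q^3)² = [[13,8],[8,5]]
Q^12 = (Q^6)² = [[233,144],[144,89]]
Q^25 = (Q^12)²·Q = [[210,555],[555,332]]
Q^50 = (Q^25)² = [[85,222],[222,540]]
Q^100 = (Q^50)² = [[318,642],[642,353]]
F_100 mod 677 = Q^100[0][1] = 642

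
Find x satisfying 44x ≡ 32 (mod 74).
x ≡ 31 (mod 37)

gcd(44, 74) = 2, which divides 32, so solutions exist.
Divide through by 2: 22x ≡ 16 (mod 37).
Find 22^(-1) mod 37 by the extended Euclidean algorithm:
37 = 1 × 22 + 15  ⟹  15 = (1)·37 + (-1)·22
22 = 1 × 15 + 7  ⟹  7 = (-1)·37 + (2)·22
15 = 2 × 7 + 1  ⟹  1 = (3)·37 + (-5)·22
So (-5)·22 ≡ 1 (mod 37), i.e. 22^(-1) ≡ -5 ≡ 32 (mod 37).
x ≡ 32 × 16 = 512 ≡ 31 (mod 37).
Check: 44 × 31 = 1364 ≡ 32 (mod 74).
x ≡ 31 (mod 37), giving 2 solutions mod 74.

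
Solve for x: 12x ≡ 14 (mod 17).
x ≡ 4 (mod 17)

gcd(12, 17) = 1, which divides 14, so solutions exist.
Find 12^(-1) mod 17 by the extended Euclidean algorithm:
17 = 1 × 12 + 5  ⟹  5 = (1)·17 + (-1)·12
12 = 2 × 5 + 2  ⟹  2 = (-2)·17 + (3)·12
5 = 2 × 2 + 1  ⟹  1 = (5)·17 + (-7)·12
So (-7)·12 ≡ 1 (mod 17), i.e. 12^(-1) ≡ -7 ≡ 10 (mod 17).
x ≡ 10 × 14 = 140 ≡ 4 (mod 17).
Check: 12 × 4 = 48 ≡ 14 (mod 17).
Unique solution: x ≡ 4 (mod 17)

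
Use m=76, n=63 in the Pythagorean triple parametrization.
(1807, 9576, 9745)

Euclid's formula: a = m² - n², b = 2mn, c = m² + n²
m = 76, n = 63
a = 76² - 63² = 5776 - 3969 = 1807
b = 2 × 76 × 63 = 9576
c = 76² + 63² = 5776 + 3969 = 9745
Verification: 1807² + 9576² = 3265249 + 91699776 = 94965025 = 9745² ✓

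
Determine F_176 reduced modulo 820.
577

Matrix identity: Q^n = [[F_(n+1), F_n], [F_n, F_(n-1)]] with Q = [[1,1],[1,0]].
n = 176 = 10110000₂. Square-and-multiply, entries mod 820:
Q^1 = [[1,1],[1,0]]
Q^2 = (Q^1)² = [[2,1],[1,1]]
Q^5 = (Q^2)²·Q = [[8,5],[5,3]]
Q^11 = (Q^5)²·Q = [[144,89],[89,55]]
Q^22 = (Q^11)² = [[777,491],[491,286]]
Q^44 = (Q^22)² = [[210,413],[413,617]]
Q^88 = (Q^44)² = [[649,431],[431,218]]
Q^176 = (Q^88)² = [[162,577],[577,405]]
F_176 mod 820 = Q^176[0][1] = 577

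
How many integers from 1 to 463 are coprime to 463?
462

463 = 463
φ(n) = n × ∏(1 - 1/p) for each prime p dividing n
φ(463) = 463 × (1 - 1/463) = 462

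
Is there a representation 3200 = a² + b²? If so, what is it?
8² + 56² (a=8, b=56)

Factorization: 3200 = 2^7 × 5^2
By Fermat: n is sum of two squares iff every prime p ≡ 3 (mod 4) appears to even power.
All primes ≡ 3 (mod 4) appear to even power.
Search a = 0, 1, 2, … for 3200 - a² a perfect square: first hit at a = 8: 3200 - 64 = 3136 = 56².
3200 = 8² + 56² = 64 + 3136 ✓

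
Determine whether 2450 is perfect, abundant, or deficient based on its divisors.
abundant

Proper divisors of 2450: sum = 1 + 2 + 5 + 7 + 10 + 14 + 25 + 35 + ... + 245 + 350 + 490 + 1225 (17 divisors) = 2851
Since 2851 > 2450, 2450 is abundant.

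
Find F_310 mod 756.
323

Matrix identity: Q^n = [[F_(n+1), F_n], [F_n, F_(n-1)]] with Q = [[1,1],[1,0]].
n = 310 = 100110110₂. Square-and-multiply, entries mod 756:
Q^1 = [[1,1],[1,0]]
Q^2 = (Q^1)² = [[2,1],[1,1]]
Q^4 = (Q^2)² = [[5,3],[3,2]]
Q^9 = (Q^4)²·Q = [[55,34],[34,21]]
Q^19 = (Q^9)²·Q = [[717,401],[401,316]]
Q^38 = (Q^19)² = [[538,701],[701,593]]
Q^77 = (Q^38)²·Q = [[440,653],[653,543]]
Q^155 = (Q^77)²·Q = [[144,89],[89,55]]
Q^310 = (Q^155)² = [[685,323],[323,362]]
F_310 mod 756 = Q^310[0][1] = 323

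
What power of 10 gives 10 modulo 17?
1

Baby-step giant-step with step n = ⌈√17⌉ = 5.
Baby steps 10^j mod 17 (j:value) for j=0..4: 0:1, 1:10, 2:15, 3:14, 4:4.
h = 10 is already in the table at j=1, so x = 1.
Check: 10^1 ≡ 10 (mod 17).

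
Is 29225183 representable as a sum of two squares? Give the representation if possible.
Not possible

Factorization: 29225183 = 13 × 131^3
By Fermat: n is sum of two squares iff every prime p ≡ 3 (mod 4) appears to even power.
Prime(s) ≡ 3 (mod 4) with odd exponent: [(131, 3)]
Therefore 29225183 cannot be expressed as a² + b².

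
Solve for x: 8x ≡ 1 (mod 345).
302

gcd(8, 345) = 1, so the inverse exists.
Extended Euclidean algorithm on (345, 8):
345 = 43 × 8 + 1  ⟹  1 = (1)·345 + (-43)·8
So (-43)·8 ≡ 1 (mod 345), i.e. 8^(-1) ≡ -43 ≡ 302 (mod 345).
Check: 8 × 302 = 2416 ≡ 1 (mod 345)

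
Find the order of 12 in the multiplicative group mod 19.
6

19 is prime, so ord(12) divides φ(19) = 18.
Divisors of 18: 1, 2, 3, 6, 9, 18.
Repeated squaring: 12^1 ≡ 12, 12^2 ≡ 11, 12^4 ≡ 7, 12^8 ≡ 11, 12^16 ≡ 7 (mod 19).
Test 12^d mod 19 for each divisor d in increasing order:
12^1 ≡ 12
12^2 ≡ 11
12^3 = 12^2·12^1 ≡ 18
12^6 = 12^4·12^2 ≡ 1  ← first divisor giving 1
The order is 6.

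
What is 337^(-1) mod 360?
313

gcd(337, 360) = 1, so the inverse exists.
Extended Euclidean algorithm on (360, 337):
360 = 1 × 337 + 23  ⟹  23 = (1)·360 + (-1)·337
337 = 14 × 23 + 15  ⟹  15 = (-14)·360 + (15)·337
23 = 1 × 15 + 8  ⟹  8 = (15)·360 + (-16)·337
15 = 1 × 8 + 7  ⟹  7 = (-29)·360 + (31)·337
8 = 1 × 7 + 1  ⟹  1 = (44)·360 + (-47)·337
So (-47)·337 ≡ 1 (mod 360), i.e. 337^(-1) ≡ -47 ≡ 313 (mod 360).
Check: 337 × 313 = 105481 ≡ 1 (mod 360)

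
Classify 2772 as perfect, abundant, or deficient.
abundant

Proper divisors of 2772: sum = 1 + 2 + 3 + 4 + 6 + 7 + 9 + 11 + ... + 462 + 693 + 924 + 1386 (35 divisors) = 5964
Since 5964 > 2772, 2772 is abundant.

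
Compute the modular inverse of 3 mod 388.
259

gcd(3, 388) = 1, so the inverse exists.
Extended Euclidean algorithm on (388, 3):
388 = 129 × 3 + 1  ⟹  1 = (1)·388 + (-129)·3
So (-129)·3 ≡ 1 (mod 388), i.e. 3^(-1) ≡ -129 ≡ 259 (mod 388).
Check: 3 × 259 = 777 ≡ 1 (mod 388)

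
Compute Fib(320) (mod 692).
509

Matrix identity: Q^n = [[F_(n+1), F_n], [F_n, F_(n-1)]] with Q = [[1,1],[1,0]].
n = 320 = 101000000₂. Square-and-multiply, entries mod 692:
Q^1 = [[1,1],[1,0]]
Q^2 = (Q^1)² = [[2,1],[1,1]]
Q^5 = (Q^2)²·Q = [[8,5],[5,3]]
Q^10 = (Q^5)² = [[89,55],[55,34]]
Q^20 = (Q^10)² = [[566,537],[537,29]]
Q^40 = (Q^20)² = [[457,503],[503,646]]
Q^80 = (Q^40)² = [[294,517],[517,469]]
Q^160 = (Q^80)² = [[113,31],[31,82]]
Q^320 = (Q^160)² = [[582,509],[509,73]]
F_320 mod 692 = Q^320[0][1] = 509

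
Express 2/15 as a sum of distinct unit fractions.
1/8 + 1/120

Greedy algorithm:
2/15: ceiling(15/2) = 8, use 1/8
1/120: ceiling(120/1) = 120, use 1/120
Result: 2/15 = 1/8 + 1/120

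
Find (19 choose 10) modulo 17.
0

Using Lucas' theorem:
Write n=19 and k=10 in base 17:
n in base 17: [1, 2]
k in base 17: [0, 10]
C(19,10) mod 17 = ∏ C(n_i, k_i) mod 17
Digit binomials (mod 17): C(1,0) = 1; C(2,10) = 0 (k_i > n_i)
Product: 1 × 0 = 0 ≡ 0 (mod 17)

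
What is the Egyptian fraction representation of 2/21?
1/11 + 1/231

Greedy algorithm:
2/21: ceiling(21/2) = 11, use 1/11
1/231: ceiling(231/1) = 231, use 1/231
Result: 2/21 = 1/11 + 1/231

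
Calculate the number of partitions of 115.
1064144451

p(n) counts ways to write n as a sum of positive integers (order ignored).
Euler's pentagonal recurrence: p(k) = p(k-1) + p(k-2) - p(k-5) - p(k-7) + p(k-12) + p(k-15) - ... (offsets j(3j∓1)/2, signs ++--, p(0)=1, p(<0)=0).
DP table for k = 0..114: p(0)=1, p(1)=1, p(2)=2, p(3)=3, p(4)=5, p(5)=7, p(6)=11, p(7)=15, p(8)=22, p(9)=30, p(10)=42, p(11)=56, p(12)=77, p(13)=101, p(14)=135, p(15)=176, p(16)=231, p(17)=297, p(18)=385, p(19)=490, p(20)=627, p(21)=792, p(22)=1002, p(23)=1255, p(24)=1575, p(25)=1958, p(26)=2436, p(27)=3010, p(28)=3718, p(29)=4565, p(30)=5604, p(31)=6842, p(32)=8349, p(33)=10143, p(34)=12310, p(35)=14883, p(36)=17977, p(37)=21637, p(38)=26015, p(39)=31185, p(40)=37338, p(41)=44583, p(42)=53174, p(43)=63261, p(44)=75175, p(45)=89134, p(46)=105558, p(47)=124754, p(48)=147273, p(49)=173525, p(50)=204226, p(51)=239943, p(52)=281589, p(53)=329931, p(54)=386155, p(55)=451276, p(56)=526823, p(57)=614154, p(58)=715220, p(59)=831820, p(60)=966467, p(61)=1121505, p(62)=1300156, p(63)=1505499, p(64)=1741630, p(65)=2012558, p(66)=2323520, p(67)=2679689, p(68)=3087735, p(69)=3554345, p(70)=4087968, p(71)=4697205, p(72)=5392783, p(73)=6185689, p(74)=7089500, p(75)=8118264, p(76)=9289091, p(77)=10619863, p(78)=12132164, p(79)=13848650, p(80)=15796476, p(81)=18004327, p(82)=20506255, p(83)=23338469, p(84)=26543660, p(85)=30167357, p(86)=34262962, p(87)=38887673, p(88)=44108109, p(89)=49995925, p(90)=56634173, p(91)=64112359, p(92)=72533807, p(93)=82010177, p(94)=92669720, p(95)=104651419, p(96)=118114304, p(97)=133230930, p(98)=150198136, p(99)=169229875, p(100)=190569292, p(101)=214481126, p(102)=241265379, p(103)=271248950, p(104)=304801365, p(105)=342325709, p(106)=384276336, p(107)=431149389, p(108)=483502844, p(109)=541946240, p(110)=607163746, p(111)=679903203, p(112)=761002156, p(113)=851376628, p(114)=952050665.
Final step: p(115) = p(114) + p(113) - p(110) - p(108) + p(103) + p(100) - p(93) - p(89) + p(80) + p(75) - p(64) - p(58) + p(45) + p(38) - p(23) - p(15)
= 952050665 + 851376628 - 607163746 - 483502844 + 271248950 + 190569292 - 82010177 - 49995925 + 15796476 + 8118264 - 1741630 - 715220 + 89134 + 26015 - 1255 - 176
= 1064144451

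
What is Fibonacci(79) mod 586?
173

Matrix identity: Q^n = [[F_(n+1), F_n], [F_n, F_(n-1)]] with Q = [[1,1],[1,0]].
n = 79 = 1001111₂. Square-and-multiply, entries mod 586:
Q^1 = [[1,1],[1,0]]
Q^2 = (Q^1)² = [[2,1],[1,1]]
Q^4 = (Q^2)² = [[5,3],[3,2]]
Q^9 = (Q^4)²·Q = [[55,34],[34,21]]
Q^19 = (Q^9)²·Q = [[319,79],[79,240]]
Q^39 = (Q^19)²·Q = [[389,178],[178,211]]
Q^79 = (Q^39)²·Q = [[321,173],[173,148]]
F_79 mod 586 = Q^79[0][1] = 173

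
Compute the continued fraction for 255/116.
[2; 5, 23]

Euclidean algorithm steps:
255 = 2 × 116 + 23
116 = 5 × 23 + 1
23 = 23 × 1 + 0
Continued fraction: [2; 5, 23]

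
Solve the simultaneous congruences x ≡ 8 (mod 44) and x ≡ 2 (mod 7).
184

Using Chinese Remainder Theorem:
M = 44 × 7 = 308
M1 = 7, M2 = 44
y1 = 7^(-1) mod 44 = 19
y2 = 44^(-1) mod 7 = 4
x = (8×7×19 + 2×44×4) mod 308 = 184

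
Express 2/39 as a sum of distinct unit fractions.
1/20 + 1/780

Greedy algorithm:
2/39: ceiling(39/2) = 20, use 1/20
1/780: ceiling(780/1) = 780, use 1/780
Result: 2/39 = 1/20 + 1/780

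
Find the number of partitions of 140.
15065878135

p(n) counts ways to write n as a sum of positive integers (order ignored).
Euler's pentagonal recurrence: p(k) = p(k-1) + p(k-2) - p(k-5) - p(k-7) + p(k-12) + p(k-15) - ... (offsets j(3j∓1)/2, signs ++--, p(0)=1, p(<0)=0).
DP table for k = 0..139: p(0)=1, p(1)=1, p(2)=2, p(3)=3, p(4)=5, p(5)=7, p(6)=11, p(7)=15, p(8)=22, p(9)=30, p(10)=42, p(11)=56, p(12)=77, p(13)=101, p(14)=135, p(15)=176, p(16)=231, p(17)=297, p(18)=385, p(19)=490, p(20)=627, p(21)=792, p(22)=1002, p(23)=1255, p(24)=1575, p(25)=1958, p(26)=2436, p(27)=3010, p(28)=3718, p(29)=4565, p(30)=5604, p(31)=6842, p(32)=8349, p(33)=10143, p(34)=12310, p(35)=14883, p(36)=17977, p(37)=21637, p(38)=26015, p(39)=31185, p(40)=37338, p(41)=44583, p(42)=53174, p(43)=63261, p(44)=75175, p(45)=89134, p(46)=105558, p(47)=124754, p(48)=147273, p(49)=173525, p(50)=204226, p(51)=239943, p(52)=281589, p(53)=329931, p(54)=386155, p(55)=451276, p(56)=526823, p(57)=614154, p(58)=715220, p(59)=831820, p(60)=966467, p(61)=1121505, p(62)=1300156, p(63)=1505499, p(64)=1741630, p(65)=2012558, p(66)=2323520, p(67)=2679689, p(68)=3087735, p(69)=3554345, p(70)=4087968, p(71)=4697205, p(72)=5392783, p(73)=6185689, p(74)=7089500, p(75)=8118264, p(76)=9289091, p(77)=10619863, p(78)=12132164, p(79)=13848650, p(80)=15796476, p(81)=18004327, p(82)=20506255, p(83)=23338469, p(84)=26543660, p(85)=30167357, p(86)=34262962, p(87)=38887673, p(88)=44108109, p(89)=49995925, p(90)=56634173, p(91)=64112359, p(92)=72533807, p(93)=82010177, p(94)=92669720, p(95)=104651419, p(96)=118114304, p(97)=133230930, p(98)=150198136, p(99)=169229875, p(100)=190569292, p(101)=214481126, p(102)=241265379, p(103)=271248950, p(104)=304801365, p(105)=342325709, p(106)=384276336, p(107)=431149389, p(108)=483502844, p(109)=541946240, p(110)=607163746, p(111)=679903203, p(112)=761002156, p(113)=851376628, p(114)=952050665, p(115)=1064144451, p(116)=1188908248, p(117)=1327710076, p(118)=1482074143, p(119)=1653668665, p(120)=1844349560, p(121)=2056148051, p(122)=2291320912, p(123)=2552338241, p(124)=2841940500, p(125)=3163127352, p(126)=3519222692, p(127)=3913864295, p(128)=4351078600, p(129)=4835271870, p(130)=5371315400, p(131)=5964539504, p(132)=6620830889, p(133)=7346629512, p(134)=8149040695, p(135)=9035836076, p(136)=10015581680, p(137)=11097645016, p(138)=12292341831, p(139)=13610949895.
Final step: p(140) = p(139) + p(138) - p(135) - p(133) + p(128) + p(125) - p(118) - p(114) + p(105) + p(100) - p(89) - p(83) + p(70) + p(63) - p(48) - p(40) + p(23) + p(14)
= 13610949895 + 12292341831 - 9035836076 - 7346629512 + 4351078600 + 3163127352 - 1482074143 - 952050665 + 342325709 + 190569292 - 49995925 - 23338469 + 4087968 + 1505499 - 147273 - 37338 + 1255 + 135
= 15065878135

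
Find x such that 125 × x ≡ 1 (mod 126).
125

gcd(125, 126) = 1, so the inverse exists.
Extended Euclidean algorithm on (126, 125):
126 = 1 × 125 + 1  ⟹  1 = (1)·126 + (-1)·125
So (-1)·125 ≡ 1 (mod 126), i.e. 125^(-1) ≡ -1 ≡ 125 (mod 126).
Check: 125 × 125 = 15625 ≡ 1 (mod 126)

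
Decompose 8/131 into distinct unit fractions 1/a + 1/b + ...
1/17 + 1/446 + 1/331081 + 1/328843554602

Greedy algorithm:
8/131: ceiling(131/8) = 17, use 1/17
5/2227: ceiling(2227/5) = 446, use 1/446
3/993242: ceiling(993242/3) = 331081, use 1/331081
1/328843554602: ceiling(328843554602/1) = 328843554602, use 1/328843554602
Result: 8/131 = 1/17 + 1/446 + 1/331081 + 1/328843554602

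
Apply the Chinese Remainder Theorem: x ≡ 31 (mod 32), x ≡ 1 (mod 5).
31

Using Chinese Remainder Theorem:
M = 32 × 5 = 160
M1 = 5, M2 = 32
y1 = 5^(-1) mod 32 = 13
y2 = 32^(-1) mod 5 = 3
x = (31×5×13 + 1×32×3) mod 160 = 31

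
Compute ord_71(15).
35

71 is prime, so ord(15) divides φ(71) = 70.
Divisors of 70: 1, 2, 5, 7, 10, 14, 35, 70.
Repeated squaring: 15^1 ≡ 15, 15^2 ≡ 12, 15^4 ≡ 2, 15^8 ≡ 4, 15^16 ≡ 16, 15^32 ≡ 43, 15^64 ≡ 3 (mod 71).
Test 15^d mod 71 for each divisor d in increasing order:
15^1 ≡ 15
15^2 ≡ 12
15^5 = 15^4·15^1 ≡ 30
15^7 = 15^4·15^2·15^1 ≡ 5
15^10 = 15^8·15^2 ≡ 48
15^14 = 15^8·15^4·15^2 ≡ 25
15^35 = 15^32·15^2·15^1 ≡ 1  ← first divisor giving 1
The order is 35.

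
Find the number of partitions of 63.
1505499

p(n) counts ways to write n as a sum of positive integers (order ignored).
Euler's pentagonal recurrence: p(k) = p(k-1) + p(k-2) - p(k-5) - p(k-7) + p(k-12) + p(k-15) - ... (offsets j(3j∓1)/2, signs ++--, p(0)=1, p(<0)=0).
DP table for k = 0..62: p(0)=1, p(1)=1, p(2)=2, p(3)=3, p(4)=5, p(5)=7, p(6)=11, p(7)=15, p(8)=22, p(9)=30, p(10)=42, p(11)=56, p(12)=77, p(13)=101, p(14)=135, p(15)=176, p(16)=231, p(17)=297, p(18)=385, p(19)=490, p(20)=627, p(21)=792, p(22)=1002, p(23)=1255, p(24)=1575, p(25)=1958, p(26)=2436, p(27)=3010, p(28)=3718, p(29)=4565, p(30)=5604, p(31)=6842, p(32)=8349, p(33)=10143, p(34)=12310, p(35)=14883, p(36)=17977, p(37)=21637, p(38)=26015, p(39)=31185, p(40)=37338, p(41)=44583, p(42)=53174, p(43)=63261, p(44)=75175, p(45)=89134, p(46)=105558, p(47)=124754, p(48)=147273, p(49)=173525, p(50)=204226, p(51)=239943, p(52)=281589, p(53)=329931, p(54)=386155, p(55)=451276, p(56)=526823, p(57)=614154, p(58)=715220, p(59)=831820, p(60)=966467, p(61)=1121505, p(62)=1300156.
Final step: p(63) = p(62) + p(61) - p(58) - p(56) + p(51) + p(48) - p(41) - p(37) + p(28) + p(23) - p(12) - p(6)
= 1300156 + 1121505 - 715220 - 526823 + 239943 + 147273 - 44583 - 21637 + 3718 + 1255 - 77 - 11
= 1505499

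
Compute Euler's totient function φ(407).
360

407 = 11 × 37
φ(n) = n × ∏(1 - 1/p) for each prime p dividing n
φ(407) = 407 × (1 - 1/11) × (1 - 1/37) = 360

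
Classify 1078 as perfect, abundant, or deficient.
deficient

Proper divisors of 1078: sum = 1 + 2 + 7 + 11 + 14 + 22 + 49 + 77 + 98 + 154 + 539 = 974
Since 974 < 1078, 1078 is deficient.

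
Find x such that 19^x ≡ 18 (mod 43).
17

Baby-step giant-step with step n = ⌈√43⌉ = 7.
Baby steps 19^j mod 43 (j:value) for j=0..6: 0:1, 1:19, 2:17, 3:22, 4:31, 5:30, 6:11.
Giant-step multiplier: 19^(-7) ≡ 19^(42-7) = 19^35 ≡ 7 (mod 43).
Giant steps γ_i = 18·7^i mod 43: γ_0=18, γ_1=40, γ_2=22 (in table at j=3).
x = i·n + j = 2·7 + 3 = 17.
Check: 19^17 ≡ 18 (mod 43).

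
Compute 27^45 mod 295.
112

Repeated squaring. Binary of 45 = 101101.
27^1 ≡ 27 (mod 295); 27^2 ≡ 139 (mod 295); 27^4 ≡ 146 (mod 295); 27^8 ≡ 76 (mod 295); 27^16 ≡ 171 (mod 295); 27^32 ≡ 36 (mod 295)
27^45 = 27^1 × 27^4 × 27^8 × 27^32 ≡ 112 (mod 295)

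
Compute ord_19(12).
6

19 is prime, so ord(12) divides φ(19) = 18.
Divisors of 18: 1, 2, 3, 6, 9, 18.
Repeated squaring: 12^1 ≡ 12, 12^2 ≡ 11, 12^4 ≡ 7, 12^8 ≡ 11, 12^16 ≡ 7 (mod 19).
Test 12^d mod 19 for each divisor d in increasing order:
12^1 ≡ 12
12^2 ≡ 11
12^3 = 12^2·12^1 ≡ 18
12^6 = 12^4·12^2 ≡ 1  ← first divisor giving 1
The order is 6.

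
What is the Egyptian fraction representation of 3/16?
1/6 + 1/48

Greedy algorithm:
3/16: ceiling(16/3) = 6, use 1/6
1/48: ceiling(48/1) = 48, use 1/48
Result: 3/16 = 1/6 + 1/48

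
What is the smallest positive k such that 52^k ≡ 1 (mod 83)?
82

83 is prime, so ord(52) divides φ(83) = 82.
Divisors of 82: 1, 2, 41, 82.
Repeated squaring: 52^1 ≡ 52, 52^2 ≡ 48, 52^4 ≡ 63, 52^8 ≡ 68, 52^16 ≡ 59, 52^32 ≡ 78, 52^64 ≡ 25 (mod 83).
Test 52^d mod 83 for each divisor d in increasing order:
52^1 ≡ 52
52^2 ≡ 48
52^41 = 52^32·52^8·52^1 ≡ 82
52^82 = 52^64·52^16·52^2 ≡ 1  ← first divisor giving 1
The order is 82.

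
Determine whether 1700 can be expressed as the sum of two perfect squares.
10² + 40² (a=10, b=40)

Factorization: 1700 = 2^2 × 5^2 × 17
By Fermat: n is sum of two squares iff every prime p ≡ 3 (mod 4) appears to even power.
All primes ≡ 3 (mod 4) appear to even power.
Search a = 0, 1, 2, … for 1700 - a² a perfect square: first hit at a = 10: 1700 - 100 = 1600 = 40².
1700 = 10² + 40² = 100 + 1600 ✓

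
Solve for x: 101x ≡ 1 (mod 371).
180

gcd(101, 371) = 1, so the inverse exists.
Extended Euclidean algorithm on (371, 101):
371 = 3 × 101 + 68  ⟹  68 = (1)·371 + (-3)·101
101 = 1 × 68 + 33  ⟹  33 = (-1)·371 + (4)·101
68 = 2 × 33 + 2  ⟹  2 = (3)·371 + (-11)·101
33 = 16 × 2 + 1  ⟹  1 = (-49)·371 + (180)·101
So (180)·101 ≡ 1 (mod 371), i.e. 101^(-1) ≡ 180 (mod 371).
Check: 101 × 180 = 18180 ≡ 1 (mod 371)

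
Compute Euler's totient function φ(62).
30

62 = 2 × 31
φ(n) = n × ∏(1 - 1/p) for each prime p dividing n
φ(62) = 62 × (1 - 1/2) × (1 - 1/31) = 30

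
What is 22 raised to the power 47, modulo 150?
88

Repeated squaring. Binary of 47 = 101111.
22^1 ≡ 22 (mod 150); 22^2 ≡ 34 (mod 150); 22^4 ≡ 106 (mod 150); 22^8 ≡ 136 (mod 150); 22^16 ≡ 46 (mod 150); 22^32 ≡ 16 (mod 150)
22^47 = 22^1 × 22^2 × 22^4 × 22^8 × 22^32 ≡ 88 (mod 150)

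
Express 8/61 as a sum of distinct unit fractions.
1/8 + 1/163 + 1/79544

Greedy algorithm:
8/61: ceiling(61/8) = 8, use 1/8
3/488: ceiling(488/3) = 163, use 1/163
1/79544: ceiling(79544/1) = 79544, use 1/79544
Result: 8/61 = 1/8 + 1/163 + 1/79544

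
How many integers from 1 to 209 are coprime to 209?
180

209 = 11 × 19
φ(n) = n × ∏(1 - 1/p) for each prime p dividing n
φ(209) = 209 × (1 - 1/11) × (1 - 1/19) = 180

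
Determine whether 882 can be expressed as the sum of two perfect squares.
21² + 21² (a=21, b=21)

Factorization: 882 = 2 × 3^2 × 7^2
By Fermat: n is sum of two squares iff every prime p ≡ 3 (mod 4) appears to even power.
All primes ≡ 3 (mod 4) appear to even power.
Search a = 0, 1, 2, … for 882 - a² a perfect square: first hit at a = 21: 882 - 441 = 441 = 21².
882 = 21² + 21² = 441 + 441 ✓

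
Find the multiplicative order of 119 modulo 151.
6

151 is prime, so ord(119) divides φ(151) = 150.
Divisors of 150: 1, 2, 3, 5, 6, 10, 15, 25, 30, 50, 75, 150.
Repeated squaring: 119^1 ≡ 119, 119^2 ≡ 118, 119^4 ≡ 32, 119^8 ≡ 118, 119^16 ≡ 32, 119^32 ≡ 118, 119^64 ≡ 32, 119^128 ≡ 118 (mod 151).
Test 119^d mod 151 for each divisor d in increasing order:
119^1 ≡ 119
119^2 ≡ 118
119^3 = 119^2·119^1 ≡ 150
119^5 = 119^4·119^1 ≡ 33
119^6 = 119^4·119^2 ≡ 1  ← first divisor giving 1
The order is 6.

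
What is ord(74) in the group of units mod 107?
106

107 is prime, so ord(74) divides φ(107) = 106.
Divisors of 106: 1, 2, 53, 106.
Repeated squaring: 74^1 ≡ 74, 74^2 ≡ 19, 74^4 ≡ 40, 74^8 ≡ 102, 74^16 ≡ 25, 74^32 ≡ 90, 74^64 ≡ 75 (mod 107).
Test 74^d mod 107 for each divisor d in increasing order:
74^1 ≡ 74
74^2 ≡ 19
74^53 = 74^32·74^16·74^4·74^1 ≡ 106
74^106 = 74^64·74^32·74^8·74^2 ≡ 1  ← first divisor giving 1
The order is 106.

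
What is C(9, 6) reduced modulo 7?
0

Using Lucas' theorem:
Write n=9 and k=6 in base 7:
n in base 7: [1, 2]
k in base 7: [0, 6]
C(9,6) mod 7 = ∏ C(n_i, k_i) mod 7
Digit binomials (mod 7): C(1,0) = 1; C(2,6) = 0 (k_i > n_i)
Product: 1 × 0 = 0 ≡ 0 (mod 7)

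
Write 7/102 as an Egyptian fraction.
1/15 + 1/510

Greedy algorithm:
7/102: ceiling(102/7) = 15, use 1/15
1/510: ceiling(510/1) = 510, use 1/510
Result: 7/102 = 1/15 + 1/510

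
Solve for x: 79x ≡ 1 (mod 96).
79

gcd(79, 96) = 1, so the inverse exists.
Extended Euclidean algorithm on (96, 79):
96 = 1 × 79 + 17  ⟹  17 = (1)·96 + (-1)·79
79 = 4 × 17 + 11  ⟹  11 = (-4)·96 + (5)·79
17 = 1 × 11 + 6  ⟹  6 = (5)·96 + (-6)·79
11 = 1 × 6 + 5  ⟹  5 = (-9)·96 + (11)·79
6 = 1 × 5 + 1  ⟹  1 = (14)·96 + (-17)·79
So (-17)·79 ≡ 1 (mod 96), i.e. 79^(-1) ≡ -17 ≡ 79 (mod 96).
Check: 79 × 79 = 6241 ≡ 1 (mod 96)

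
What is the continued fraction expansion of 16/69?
[0; 4, 3, 5]

Euclidean algorithm steps:
16 = 0 × 69 + 16
69 = 4 × 16 + 5
16 = 3 × 5 + 1
5 = 5 × 1 + 0
Continued fraction: [0; 4, 3, 5]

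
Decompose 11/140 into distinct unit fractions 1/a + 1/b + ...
1/13 + 1/607 + 1/1104740

Greedy algorithm:
11/140: ceiling(140/11) = 13, use 1/13
3/1820: ceiling(1820/3) = 607, use 1/607
1/1104740: ceiling(1104740/1) = 1104740, use 1/1104740
Result: 11/140 = 1/13 + 1/607 + 1/1104740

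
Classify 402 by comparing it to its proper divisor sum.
abundant

Proper divisors of 402: sum = 1 + 2 + 3 + 6 + 67 + 134 + 201 = 414
Since 414 > 402, 402 is abundant.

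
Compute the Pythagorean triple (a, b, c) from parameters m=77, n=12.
(5785, 1848, 6073)

Euclid's formula: a = m² - n², b = 2mn, c = m² + n²
m = 77, n = 12
a = 77² - 12² = 5929 - 144 = 5785
b = 2 × 77 × 12 = 1848
c = 77² + 12² = 5929 + 144 = 6073
Verification: 5785² + 1848² = 33466225 + 3415104 = 36881329 = 6073² ✓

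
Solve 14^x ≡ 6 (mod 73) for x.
46

Baby-step giant-step with step n = ⌈√73⌉ = 9.
Baby steps 14^j mod 73 (j:value) for j=0..8: 0:1, 1:14, 2:50, 3:43, 4:18, 5:33, 6:24, 7:44, 8:32.
Giant-step multiplier: 14^(-9) ≡ 14^(72-9) = 14^63 ≡ 22 (mod 73).
Giant steps γ_i = 6·22^i mod 73: γ_0=6, γ_1=59, γ_2=57, γ_3=13, γ_4=67, γ_5=14 (in table at j=1).
x = i·n + j = 5·9 + 1 = 46.
Check: 14^46 ≡ 6 (mod 73).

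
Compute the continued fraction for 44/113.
[0; 2, 1, 1, 3, 6]

Euclidean algorithm steps:
44 = 0 × 113 + 44
113 = 2 × 44 + 25
44 = 1 × 25 + 19
25 = 1 × 19 + 6
19 = 3 × 6 + 1
6 = 6 × 1 + 0
Continued fraction: [0; 2, 1, 1, 3, 6]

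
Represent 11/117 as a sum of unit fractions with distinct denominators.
1/11 + 1/322 + 1/414414

Greedy algorithm:
11/117: ceiling(117/11) = 11, use 1/11
4/1287: ceiling(1287/4) = 322, use 1/322
1/414414: ceiling(414414/1) = 414414, use 1/414414
Result: 11/117 = 1/11 + 1/322 + 1/414414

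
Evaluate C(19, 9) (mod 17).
0

Using Lucas' theorem:
Write n=19 and k=9 in base 17:
n in base 17: [1, 2]
k in base 17: [0, 9]
C(19,9) mod 17 = ∏ C(n_i, k_i) mod 17
Digit binomials (mod 17): C(1,0) = 1; C(2,9) = 0 (k_i > n_i)
Product: 1 × 0 = 0 ≡ 0 (mod 17)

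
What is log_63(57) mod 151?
99

Baby-step giant-step with step n = ⌈√151⌉ = 13.
Baby steps 63^j mod 151 (j:value) for j=0..12: 0:1, 1:63, 2:43, 3:142, 4:37, 5:66, 6:81, 7:120, 8:10, 9:26, 10:128, 11:61, 12:68.
Giant-step multiplier: 63^(-13) ≡ 63^(150-13) = 63^137 ≡ 89 (mod 151).
Giant steps γ_i = 57·89^i mod 151: γ_0=57, γ_1=90, γ_2=7, γ_3=19, γ_4=30, γ_5=103, γ_6=107, γ_7=10 (in table at j=8).
x = i·n + j = 7·13 + 8 = 99.
Check: 63^99 ≡ 57 (mod 151).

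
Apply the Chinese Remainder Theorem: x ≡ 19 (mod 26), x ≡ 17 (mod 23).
201

Using Chinese Remainder Theorem:
M = 26 × 23 = 598
M1 = 23, M2 = 26
y1 = 23^(-1) mod 26 = 17
y2 = 26^(-1) mod 23 = 8
x = (19×23×17 + 17×26×8) mod 598 = 201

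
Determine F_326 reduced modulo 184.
129

Matrix identity: Q^n = [[F_(n+1), F_n], [F_n, F_(n-1)]] with Q = [[1,1],[1,0]].
n = 326 = 101000110₂. Square-and-multiply, entries mod 184:
Q^1 = [[1,1],[1,0]]
Q^2 = (Q^1)² = [[2,1],[1,1]]
Q^5 = (Q^2)²·Q = [[8,5],[5,3]]
Q^10 = (Q^5)² = [[89,55],[55,34]]
Q^20 = (Q^10)² = [[90,141],[141,133]]
Q^40 = (Q^20)² = [[13,163],[163,34]]
Q^81 = (Q^40)²·Q = [[175,58],[58,117]]
Q^163 = (Q^81)²·Q = [[141,133],[133,8]]
Q^326 = (Q^163)² = [[34,129],[129,89]]
F_326 mod 184 = Q^326[0][1] = 129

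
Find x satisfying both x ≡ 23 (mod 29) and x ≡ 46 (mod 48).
574

Using Chinese Remainder Theorem:
M = 29 × 48 = 1392
M1 = 48, M2 = 29
y1 = 48^(-1) mod 29 = 26
y2 = 29^(-1) mod 48 = 5
x = (23×48×26 + 46×29×5) mod 1392 = 574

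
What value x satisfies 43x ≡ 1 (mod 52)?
23

gcd(43, 52) = 1, so the inverse exists.
Extended Euclidean algorithm on (52, 43):
52 = 1 × 43 + 9  ⟹  9 = (1)·52 + (-1)·43
43 = 4 × 9 + 7  ⟹  7 = (-4)·52 + (5)·43
9 = 1 × 7 + 2  ⟹  2 = (5)·52 + (-6)·43
7 = 3 × 2 + 1  ⟹  1 = (-19)·52 + (23)·43
So (23)·43 ≡ 1 (mod 52), i.e. 43^(-1) ≡ 23 (mod 52).
Check: 43 × 23 = 989 ≡ 1 (mod 52)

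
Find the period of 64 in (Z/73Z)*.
3

73 is prime, so ord(64) divides φ(73) = 72.
Divisors of 72: 1, 2, 3, 4, 6, 8, 9, 12, 18, 24, 36, 72.
Repeated squaring: 64^1 ≡ 64, 64^2 ≡ 8, 64^4 ≡ 64, 64^8 ≡ 8, 64^16 ≡ 64, 64^32 ≡ 8, 64^64 ≡ 64 (mod 73).
Test 64^d mod 73 for each divisor d in increasing order:
64^1 ≡ 64
64^2 ≡ 8
64^3 = 64^2·64^1 ≡ 1  ← first divisor giving 1
The order is 3.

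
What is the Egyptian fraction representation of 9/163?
1/19 + 1/388 + 1/171663 + 1/41255288134 + 1/4254996997507147716756

Greedy algorithm:
9/163: ceiling(163/9) = 19, use 1/19
8/3097: ceiling(3097/8) = 388, use 1/388
7/1201636: ceiling(1201636/7) = 171663, use 1/171663
5/206276440668: ceiling(206276440668/5) = 41255288134, use 1/41255288134
1/4254996997507147716756: ceiling(4254996997507147716756/1) = 4254996997507147716756, use 1/4254996997507147716756
Result: 9/163 = 1/19 + 1/388 + 1/171663 + 1/41255288134 + 1/4254996997507147716756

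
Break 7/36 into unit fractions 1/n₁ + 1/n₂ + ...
1/6 + 1/36

Greedy algorithm:
7/36: ceiling(36/7) = 6, use 1/6
1/36: ceiling(36/1) = 36, use 1/36
Result: 7/36 = 1/6 + 1/36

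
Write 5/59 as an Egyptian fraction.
1/12 + 1/708

Greedy algorithm:
5/59: ceiling(59/5) = 12, use 1/12
1/708: ceiling(708/1) = 708, use 1/708
Result: 5/59 = 1/12 + 1/708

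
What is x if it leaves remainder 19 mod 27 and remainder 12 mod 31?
694

Using Chinese Remainder Theorem:
M = 27 × 31 = 837
M1 = 31, M2 = 27
y1 = 31^(-1) mod 27 = 7
y2 = 27^(-1) mod 31 = 23
x = (19×31×7 + 12×27×23) mod 837 = 694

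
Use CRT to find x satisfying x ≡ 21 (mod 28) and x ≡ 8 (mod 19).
217

Using Chinese Remainder Theorem:
M = 28 × 19 = 532
M1 = 19, M2 = 28
y1 = 19^(-1) mod 28 = 3
y2 = 28^(-1) mod 19 = 17
x = (21×19×3 + 8×28×17) mod 532 = 217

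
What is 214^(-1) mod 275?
9

gcd(214, 275) = 1, so the inverse exists.
Extended Euclidean algorithm on (275, 214):
275 = 1 × 214 + 61  ⟹  61 = (1)·275 + (-1)·214
214 = 3 × 61 + 31  ⟹  31 = (-3)·275 + (4)·214
61 = 1 × 31 + 30  ⟹  30 = (4)·275 + (-5)·214
31 = 1 × 30 + 1  ⟹  1 = (-7)·275 + (9)·214
So (9)·214 ≡ 1 (mod 275), i.e. 214^(-1) ≡ 9 (mod 275).
Check: 214 × 9 = 1926 ≡ 1 (mod 275)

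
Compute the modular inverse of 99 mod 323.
62

gcd(99, 323) = 1, so the inverse exists.
Extended Euclidean algorithm on (323, 99):
323 = 3 × 99 + 26  ⟹  26 = (1)·323 + (-3)·99
99 = 3 × 26 + 21  ⟹  21 = (-3)·323 + (10)·99
26 = 1 × 21 + 5  ⟹  5 = (4)·323 + (-13)·99
21 = 4 × 5 + 1  ⟹  1 = (-19)·323 + (62)·99
So (62)·99 ≡ 1 (mod 323), i.e. 99^(-1) ≡ 62 (mod 323).
Check: 99 × 62 = 6138 ≡ 1 (mod 323)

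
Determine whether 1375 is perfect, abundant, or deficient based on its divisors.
deficient

Proper divisors of 1375: sum = 1 + 5 + 11 + 25 + 55 + 125 + 275 = 497
Since 497 < 1375, 1375 is deficient.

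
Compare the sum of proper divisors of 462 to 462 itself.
abundant

Proper divisors of 462: sum = 1 + 2 + 3 + 6 + 7 + 11 + 14 + 21 + 22 + 33 + 42 + 66 + 77 + 154 + 231 = 690
Since 690 > 462, 462 is abundant.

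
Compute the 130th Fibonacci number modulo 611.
283

Matrix identity: Q^n = [[F_(n+1), F_n], [F_n, F_(n-1)]] with Q = [[1,1],[1,0]].
n = 130 = 10000010₂. Square-and-multiply, entries mod 611:
Q^1 = [[1,1],[1,0]]
Q^2 = (Q^1)² = [[2,1],[1,1]]
Q^4 = (Q^2)² = [[5,3],[3,2]]
Q^8 = (Q^4)² = [[34,21],[21,13]]
Q^16 = (Q^8)² = [[375,376],[376,610]]
Q^32 = (Q^16)² = [[330,94],[94,236]]
Q^65 = (Q^32)²·Q = [[471,424],[424,47]]
Q^130 = (Q^65)² = [[190,283],[283,518]]
F_130 mod 611 = Q^130[0][1] = 283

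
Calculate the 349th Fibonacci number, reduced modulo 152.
89

Matrix identity: Q^n = [[F_(n+1), F_n], [F_n, F_(n-1)]] with Q = [[1,1],[1,0]].
n = 349 = 101011101₂. Square-and-multiply, entries mod 152:
Q^1 = [[1,1],[1,0]]
Q^2 = (Q^1)² = [[2,1],[1,1]]
Q^5 = (Q^2)²·Q = [[8,5],[5,3]]
Q^10 = (Q^5)² = [[89,55],[55,34]]
Q^21 = (Q^10)²·Q = [[79,2],[2,77]]
Q^43 = (Q^21)²·Q = [[21,13],[13,8]]
Q^87 = (Q^43)²·Q = [[75,2],[2,73]]
Q^174 = (Q^87)² = [[5,144],[144,13]]
Q^349 = (Q^174)²·Q = [[97,89],[89,8]]
F_349 mod 152 = Q^349[0][1] = 89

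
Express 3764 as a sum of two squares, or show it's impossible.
20² + 58² (a=20, b=58)

Factorization: 3764 = 2^2 × 941
By Fermat: n is sum of two squares iff every prime p ≡ 3 (mod 4) appears to even power.
All primes ≡ 3 (mod 4) appear to even power.
Search a = 0, 1, 2, … for 3764 - a² a perfect square: first hit at a = 20: 3764 - 400 = 3364 = 58².
3764 = 20² + 58² = 400 + 3364 ✓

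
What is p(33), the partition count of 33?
10143

p(n) counts ways to write n as a sum of positive integers (order ignored).
Euler's pentagonal recurrence: p(k) = p(k-1) + p(k-2) - p(k-5) - p(k-7) + p(k-12) + p(k-15) - ... (offsets j(3j∓1)/2, signs ++--, p(0)=1, p(<0)=0).
DP table for k = 0..32: p(0)=1, p(1)=1, p(2)=2, p(3)=3, p(4)=5, p(5)=7, p(6)=11, p(7)=15, p(8)=22, p(9)=30, p(10)=42, p(11)=56, p(12)=77, p(13)=101, p(14)=135, p(15)=176, p(16)=231, p(17)=297, p(18)=385, p(19)=490, p(20)=627, p(21)=792, p(22)=1002, p(23)=1255, p(24)=1575, p(25)=1958, p(26)=2436, p(27)=3010, p(28)=3718, p(29)=4565, p(30)=5604, p(31)=6842, p(32)=8349.
Final step: p(33) = p(32) + p(31) - p(28) - p(26) + p(21) + p(18) - p(11) - p(7)
= 8349 + 6842 - 3718 - 2436 + 792 + 385 - 56 - 15
= 10143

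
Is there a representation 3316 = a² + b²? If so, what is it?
20² + 54² (a=20, b=54)

Factorization: 3316 = 2^2 × 829
By Fermat: n is sum of two squares iff every prime p ≡ 3 (mod 4) appears to even power.
All primes ≡ 3 (mod 4) appear to even power.
Search a = 0, 1, 2, … for 3316 - a² a perfect square: first hit at a = 20: 3316 - 400 = 2916 = 54².
3316 = 20² + 54² = 400 + 2916 ✓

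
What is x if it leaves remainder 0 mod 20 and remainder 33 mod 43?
420

Using Chinese Remainder Theorem:
M = 20 × 43 = 860
M1 = 43, M2 = 20
y1 = 43^(-1) mod 20 = 7
y2 = 20^(-1) mod 43 = 28
x = (0×43×7 + 33×20×28) mod 860 = 420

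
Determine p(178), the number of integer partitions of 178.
571701605655

p(n) counts ways to write n as a sum of positive integers (order ignored).
Euler's pentagonal recurrence: p(k) = p(k-1) + p(k-2) - p(k-5) - p(k-7) + p(k-12) + p(k-15) - ... (offsets j(3j∓1)/2, signs ++--, p(0)=1, p(<0)=0).
DP table for k = 0..177: p(0)=1, p(1)=1, p(2)=2, p(3)=3, p(4)=5, p(5)=7, p(6)=11, p(7)=15, p(8)=22, p(9)=30, p(10)=42, p(11)=56, p(12)=77, p(13)=101, p(14)=135, p(15)=176, p(16)=231, p(17)=297, p(18)=385, p(19)=490, p(20)=627, p(21)=792, p(22)=1002, p(23)=1255, p(24)=1575, p(25)=1958, p(26)=2436, p(27)=3010, p(28)=3718, p(29)=4565, p(30)=5604, p(31)=6842, p(32)=8349, p(33)=10143, p(34)=12310, p(35)=14883, p(36)=17977, p(37)=21637, p(38)=26015, p(39)=31185, p(40)=37338, p(41)=44583, p(42)=53174, p(43)=63261, p(44)=75175, p(45)=89134, p(46)=105558, p(47)=124754, p(48)=147273, p(49)=173525, p(50)=204226, p(51)=239943, p(52)=281589, p(53)=329931, p(54)=386155, p(55)=451276, p(56)=526823, p(57)=614154, p(58)=715220, p(59)=831820, p(60)=966467, p(61)=1121505, p(62)=1300156, p(63)=1505499, p(64)=1741630, p(65)=2012558, p(66)=2323520, p(67)=2679689, p(68)=3087735, p(69)=3554345, p(70)=4087968, p(71)=4697205, p(72)=5392783, p(73)=6185689, p(74)=7089500, p(75)=8118264, p(76)=9289091, p(77)=10619863, p(78)=12132164, p(79)=13848650, p(80)=15796476, p(81)=18004327, p(82)=20506255, p(83)=23338469, p(84)=26543660, p(85)=30167357, p(86)=34262962, p(87)=38887673, p(88)=44108109, p(89)=49995925, p(90)=56634173, p(91)=64112359, p(92)=72533807, p(93)=82010177, p(94)=92669720, p(95)=104651419, p(96)=118114304, p(97)=133230930, p(98)=150198136, p(99)=169229875, p(100)=190569292, p(101)=214481126, p(102)=241265379, p(103)=271248950, p(104)=304801365, p(105)=342325709, p(106)=384276336, p(107)=431149389, p(108)=483502844, p(109)=541946240, p(110)=607163746, p(111)=679903203, p(112)=761002156, p(113)=851376628, p(114)=952050665, p(115)=1064144451, p(116)=1188908248, p(117)=1327710076, p(118)=1482074143, p(119)=1653668665, p(120)=1844349560, p(121)=2056148051, p(122)=2291320912, p(123)=2552338241, p(124)=2841940500, p(125)=3163127352, p(126)=3519222692, p(127)=3913864295, p(128)=4351078600, p(129)=4835271870, p(130)=5371315400, p(131)=5964539504, p(132)=6620830889, p(133)=7346629512, p(134)=8149040695, p(135)=9035836076, p(136)=10015581680, p(137)=11097645016, p(138)=12292341831, p(139)=13610949895, p(140)=15065878135, p(141)=16670689208, p(142)=18440293320, p(143)=20390982757, p(144)=22540654445, p(145)=24908858009, p(146)=27517052599, p(147)=30388671978, p(148)=33549419497, p(149)=37027355200, p(150)=40853235313, p(151)=45060624582, p(152)=49686288421, p(153)=54770336324, p(154)=60356673280, p(155)=66493182097, p(156)=73232243759, p(157)=80630964769, p(158)=88751778802, p(159)=97662728555, p(160)=107438159466, p(161)=118159068427, p(162)=129913904637, p(163)=142798995930, p(164)=156919475295, p(165)=172389800255, p(166)=189334822579, p(167)=207890420102, p(168)=228204732751, p(169)=250438925115, p(170)=274768617130, p(171)=301384802048, p(172)=330495499613, p(173)=362326859895, p(174)=397125074750, p(175)=435157697830, p(176)=476715857290, p(177)=522115831195.
Final step: p(178) = p(177) + p(176) - p(173) - p(171) + p(166) + p(163) - p(156) - p(152) + p(143) + p(138) - p(127) - p(121) + p(108) + p(101) - p(86) - p(78) + p(61) + p(52) - p(33) - p(23) + p(2)
= 522115831195 + 476715857290 - 362326859895 - 301384802048 + 189334822579 + 142798995930 - 73232243759 - 49686288421 + 20390982757 + 12292341831 - 3913864295 - 2056148051 + 483502844 + 214481126 - 34262962 - 12132164 + 1121505 + 281589 - 10143 - 1255 + 2
= 571701605655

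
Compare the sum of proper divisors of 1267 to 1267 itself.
deficient

Proper divisors of 1267: sum = 1 + 7 + 181 = 189
Since 189 < 1267, 1267 is deficient.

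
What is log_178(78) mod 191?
16

Baby-step giant-step with step n = ⌈√191⌉ = 14.
Baby steps 178^j mod 191 (j:value) for j=0..13: 0:1, 1:178, 2:169, 3:95, 4:102, 5:11, 6:48, 7:140, 8:90, 9:167, 10:121, 11:146, 12:12, 13:35.
Giant-step multiplier: 178^(-14) ≡ 178^(190-14) = 178^176 ≡ 34 (mod 191).
Giant steps γ_i = 78·34^i mod 191: γ_0=78, γ_1=169 (in table at j=2).
x = i·n + j = 1·14 + 2 = 16.
Check: 178^16 ≡ 78 (mod 191).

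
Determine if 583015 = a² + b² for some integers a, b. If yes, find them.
Not possible

Factorization: 583015 = 5 × 17 × 19^3
By Fermat: n is sum of two squares iff every prime p ≡ 3 (mod 4) appears to even power.
Prime(s) ≡ 3 (mod 4) with odd exponent: [(19, 3)]
Therefore 583015 cannot be expressed as a² + b².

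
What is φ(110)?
40

110 = 2 × 5 × 11
φ(n) = n × ∏(1 - 1/p) for each prime p dividing n
φ(110) = 110 × (1 - 1/2) × (1 - 1/5) × (1 - 1/11) = 40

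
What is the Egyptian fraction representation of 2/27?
1/14 + 1/378

Greedy algorithm:
2/27: ceiling(27/2) = 14, use 1/14
1/378: ceiling(378/1) = 378, use 1/378
Result: 2/27 = 1/14 + 1/378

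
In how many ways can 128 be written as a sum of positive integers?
4351078600

p(n) counts ways to write n as a sum of positive integers (order ignored).
Euler's pentagonal recurrence: p(k) = p(k-1) + p(k-2) - p(k-5) - p(k-7) + p(k-12) + p(k-15) - ... (offsets j(3j∓1)/2, signs ++--, p(0)=1, p(<0)=0).
DP table for k = 0..127: p(0)=1, p(1)=1, p(2)=2, p(3)=3, p(4)=5, p(5)=7, p(6)=11, p(7)=15, p(8)=22, p(9)=30, p(10)=42, p(11)=56, p(12)=77, p(13)=101, p(14)=135, p(15)=176, p(16)=231, p(17)=297, p(18)=385, p(19)=490, p(20)=627, p(21)=792, p(22)=1002, p(23)=1255, p(24)=1575, p(25)=1958, p(26)=2436, p(27)=3010, p(28)=3718, p(29)=4565, p(30)=5604, p(31)=6842, p(32)=8349, p(33)=10143, p(34)=12310, p(35)=14883, p(36)=17977, p(37)=21637, p(38)=26015, p(39)=31185, p(40)=37338, p(41)=44583, p(42)=53174, p(43)=63261, p(44)=75175, p(45)=89134, p(46)=105558, p(47)=124754, p(48)=147273, p(49)=173525, p(50)=204226, p(51)=239943, p(52)=281589, p(53)=329931, p(54)=386155, p(55)=451276, p(56)=526823, p(57)=614154, p(58)=715220, p(59)=831820, p(60)=966467, p(61)=1121505, p(62)=1300156, p(63)=1505499, p(64)=1741630, p(65)=2012558, p(66)=2323520, p(67)=2679689, p(68)=3087735, p(69)=3554345, p(70)=4087968, p(71)=4697205, p(72)=5392783, p(73)=6185689, p(74)=7089500, p(75)=8118264, p(76)=9289091, p(77)=10619863, p(78)=12132164, p(79)=13848650, p(80)=15796476, p(81)=18004327, p(82)=20506255, p(83)=23338469, p(84)=26543660, p(85)=30167357, p(86)=34262962, p(87)=38887673, p(88)=44108109, p(89)=49995925, p(90)=56634173, p(91)=64112359, p(92)=72533807, p(93)=82010177, p(94)=92669720, p(95)=104651419, p(96)=118114304, p(97)=133230930, p(98)=150198136, p(99)=169229875, p(100)=190569292, p(101)=214481126, p(102)=241265379, p(103)=271248950, p(104)=304801365, p(105)=342325709, p(106)=384276336, p(107)=431149389, p(108)=483502844, p(109)=541946240, p(110)=607163746, p(111)=679903203, p(112)=761002156, p(113)=851376628, p(114)=952050665, p(115)=1064144451, p(116)=1188908248, p(117)=1327710076, p(118)=1482074143, p(119)=1653668665, p(120)=1844349560, p(121)=2056148051, p(122)=2291320912, p(123)=2552338241, p(124)=2841940500, p(125)=3163127352, p(126)=3519222692, p(127)=3913864295.
Final step: p(128) = p(127) + p(126) - p(123) - p(121) + p(116) + p(113) - p(106) - p(102) + p(93) + p(88) - p(77) - p(71) + p(58) + p(51) - p(36) - p(28) + p(11) + p(2)
= 3913864295 + 3519222692 - 2552338241 - 2056148051 + 1188908248 + 851376628 - 384276336 - 241265379 + 82010177 + 44108109 - 10619863 - 4697205 + 715220 + 239943 - 17977 - 3718 + 56 + 2
= 4351078600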